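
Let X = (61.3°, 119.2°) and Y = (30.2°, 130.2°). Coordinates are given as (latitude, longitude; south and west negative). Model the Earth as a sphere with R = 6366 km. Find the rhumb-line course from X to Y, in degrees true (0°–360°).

166.7°

Meridional parts: M(φ₁)=+1.3633, M(φ₂)=+0.5533 → ΔM = -0.8099;  Δλ = +0.1920 rad
tan C = Δλ / ΔM = -0.2370 → C = 166.66°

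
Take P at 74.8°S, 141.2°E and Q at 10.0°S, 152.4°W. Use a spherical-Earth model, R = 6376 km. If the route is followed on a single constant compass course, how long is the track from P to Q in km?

Rhumb course C = atan2(Δλ, Δψ) with Δψ = ln[tan(π/4+φ₂/2)/tan(π/4+φ₁/2)] = +1.8388, Δλ = +1.1589 → C = 32.22°
d = R·|Δφ| / |cos C| = 6376·1.13097 / 0.84599 = 8524 km

8524 km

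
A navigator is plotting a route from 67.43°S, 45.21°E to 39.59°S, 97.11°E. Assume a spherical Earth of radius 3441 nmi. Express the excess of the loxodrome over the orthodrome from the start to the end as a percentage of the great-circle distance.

2.3%

Great circle: σ = 0.6904 rad → d_gc = Rσ = 2375.7 nmi
Rhumb: Δφ = +0.4859, Δλ = +0.9058, Δψ = +0.8581, q = Δφ/Δψ = 0.5662 → d_rh = R√(Δφ²+q²Δλ²) = 2431.2 nmi
Excess = (2431.2 − 2375.7) / 2375.7 = 55.5 / 2375.7 = 2.34% ≈ 2.3%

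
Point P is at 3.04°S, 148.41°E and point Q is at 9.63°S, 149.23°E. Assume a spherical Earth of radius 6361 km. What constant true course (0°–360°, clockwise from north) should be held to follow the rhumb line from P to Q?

Δψ = ln[tan(π/4+φ₂/2)/tan(π/4+φ₁/2)] = -0.1158
Δλ = +0.0143 rad (taken the short way round)
course = atan2(Δλ, Δψ) = 172.95°

173.0°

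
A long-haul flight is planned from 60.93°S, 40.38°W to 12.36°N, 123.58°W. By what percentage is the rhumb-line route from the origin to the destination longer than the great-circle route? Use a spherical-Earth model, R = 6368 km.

Great circle: σ = 1.7021 rad → d_gc = Rσ = 10838.7 km
Rhumb: Δφ = +1.2792, Δλ = -1.4521, Δψ = +1.5673, q = Δφ/Δψ = 0.8161 → d_rh = R√(Δφ²+q²Δλ²) = 11104.4 km
Excess = (11104.4 − 10838.7) / 10838.7 = 265.7 / 10838.7 = 2.451% ≈ 2.5%

2.5%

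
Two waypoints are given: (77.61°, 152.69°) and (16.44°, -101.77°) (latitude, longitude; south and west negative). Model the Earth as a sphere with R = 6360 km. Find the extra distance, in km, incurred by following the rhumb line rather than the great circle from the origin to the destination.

816 km

Great circle: cos σ = sin φ₁ sin φ₂ + cos φ₁ cos φ₂ cos Δλ,  σ = 1.3477 rad → d_gc = 8571.1 km
Rhumb line: Δψ = -1.9296, q = Δφ/Δψ = 0.5533, d_rh = R√(Δφ²+q²Δλ²) = 9387.1 km
Excess = 9387.1 − 8571.1 = 816.0 ≈ 816 km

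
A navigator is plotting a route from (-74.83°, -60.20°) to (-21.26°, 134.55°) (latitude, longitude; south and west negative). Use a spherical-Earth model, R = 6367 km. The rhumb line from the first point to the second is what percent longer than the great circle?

Great circle: σ = 1.4564 rad → d_gc = Rσ = 9273.0 km
Rhumb: Δφ = +0.9350, Δλ = -2.8842, Δψ = +1.6363, q = Δφ/Δψ = 0.5714 → d_rh = R√(Δφ²+q²Δλ²) = 12063.8 km
Excess = (12063.8 − 9273.0) / 9273.0 = 2790.8 / 9273.0 = 30.10% ≈ 30.1%

30.1%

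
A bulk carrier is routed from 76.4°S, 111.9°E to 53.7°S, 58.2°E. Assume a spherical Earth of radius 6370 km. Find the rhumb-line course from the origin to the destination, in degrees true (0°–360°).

317.2°

Δψ = ln[tan(π/4+φ₂/2)/tan(π/4+φ₁/2)] = +1.0113
Δλ = -0.9372 rad (taken the short way round)
course = atan2(Δλ, Δψ) = 317.18°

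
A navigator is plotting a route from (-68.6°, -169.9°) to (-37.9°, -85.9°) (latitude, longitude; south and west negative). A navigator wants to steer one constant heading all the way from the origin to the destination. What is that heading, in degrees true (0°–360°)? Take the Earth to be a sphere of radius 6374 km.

Meridional parts: M(φ₁)=-1.6663, M(φ₂)=-0.7158 → ΔM = +0.9505;  Δλ = +1.4661 rad
tan C = Δλ / ΔM = +1.5424 → C = 57.04°

57.0°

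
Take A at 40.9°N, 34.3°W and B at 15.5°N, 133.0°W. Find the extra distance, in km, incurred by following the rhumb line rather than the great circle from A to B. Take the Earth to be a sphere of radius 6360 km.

360 km

Great circle: cos σ = sin φ₁ sin φ₂ + cos φ₁ cos φ₂ cos Δλ,  σ = 1.5060 rad → d_gc = 9577.9 km
Rhumb line: Δψ = -0.5097, q = Δφ/Δψ = 0.8698, d_rh = R√(Δφ²+q²Δλ²) = 9938.0 km
Excess = 9938.0 − 9577.9 = 360.1 ≈ 360 km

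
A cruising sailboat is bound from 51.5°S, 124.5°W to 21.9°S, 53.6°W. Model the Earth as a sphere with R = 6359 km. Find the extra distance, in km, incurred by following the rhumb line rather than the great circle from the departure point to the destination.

Great circle: cos σ = sin φ₁ sin φ₂ + cos φ₁ cos φ₂ cos Δλ,  σ = 1.0691 rad → d_gc = 6798.5 km
Rhumb line: Δψ = +0.6602, q = Δφ/Δψ = 0.7825, d_rh = R√(Δφ²+q²Δλ²) = 6979.3 km
Excess = 6979.3 − 6798.5 = 180.8 ≈ 181 km

181 km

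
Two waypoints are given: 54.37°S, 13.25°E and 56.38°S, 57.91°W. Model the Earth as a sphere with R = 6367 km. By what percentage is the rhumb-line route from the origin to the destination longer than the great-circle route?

4.7%

Great circle: σ = 0.6745 rad → d_gc = Rσ = 4294.8 km
Rhumb: Δφ = -0.0351, Δλ = -1.2420, Δψ = -0.0618, q = Δφ/Δψ = 0.5681 → d_rh = R√(Δφ²+q²Δλ²) = 4497.5 km
Excess = (4497.5 − 4294.8) / 4294.8 = 202.7 / 4294.8 = 4.72% ≈ 4.7%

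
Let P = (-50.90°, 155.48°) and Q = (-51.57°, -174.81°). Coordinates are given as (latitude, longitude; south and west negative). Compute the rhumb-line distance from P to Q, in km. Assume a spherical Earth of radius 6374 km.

Δψ = ln[tan(π/4+φ₂/2)/tan(π/4+φ₁/2)] = -0.0187;  Δφ = -0.0117 rad,  Δλ = +0.5185 rad
q = Δφ/Δψ = 0.6261
d = R·√(Δφ² + q²Δλ²) = 6374·0.32487 = 2071 km

2071 km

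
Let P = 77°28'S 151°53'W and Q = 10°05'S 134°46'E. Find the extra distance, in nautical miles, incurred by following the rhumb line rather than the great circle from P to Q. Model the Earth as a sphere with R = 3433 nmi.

Great circle: cos σ = sin φ₁ sin φ₂ + cos φ₁ cos φ₂ cos Δλ,  σ = 1.3365 rad → d_gc = 4588.32 nmi
Rhumb line: Δψ = +2.0321, q = Δφ/Δψ = 0.5787, d_rh = R√(Δφ²+q²Δλ²) = 4771.83 nmi
Excess = 4771.83 − 4588.32 = 183.51 ≈ 184 nmi

184 nmi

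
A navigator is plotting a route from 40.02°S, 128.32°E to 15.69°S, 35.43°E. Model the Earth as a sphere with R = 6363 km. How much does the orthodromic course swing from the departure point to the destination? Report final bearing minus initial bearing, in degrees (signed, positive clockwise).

Initial bearing θ₁ = atan2(sin Δλ cos φ₂, cos φ₁ sin φ₂ − sin φ₁ cos φ₂ cos Δλ) = 256.08°
Final bearing θ₂ = (initial bearing from the destination back to the start) + 180° = 309.46°
Δθ = θ₂ − θ₁ = +53.4°

+53.4°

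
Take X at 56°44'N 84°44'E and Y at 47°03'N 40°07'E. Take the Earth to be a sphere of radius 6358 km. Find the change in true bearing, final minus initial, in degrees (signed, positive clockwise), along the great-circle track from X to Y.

-35.9°

Initial bearing θ₁ = atan2(sin Δλ cos φ₂, cos φ₁ sin φ₂ − sin φ₁ cos φ₂ cos Δλ) = 269.52°
Final bearing θ₂ = (initial bearing from the destination back to the start) + 180° = 233.61°
Δθ = θ₂ − θ₁ = -35.9°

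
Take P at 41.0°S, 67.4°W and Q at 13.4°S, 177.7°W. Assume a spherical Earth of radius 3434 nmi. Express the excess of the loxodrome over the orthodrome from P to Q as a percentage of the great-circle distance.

4.8%

Great circle: σ = 1.6736 rad → d_gc = Rσ = 5747.3 nmi
Rhumb: Δφ = +0.4817, Δλ = -1.9251, Δψ = +0.5498, q = Δφ/Δψ = 0.8761 → d_rh = R√(Δφ²+q²Δλ²) = 6023.4 nmi
Excess = (6023.4 − 5747.3) / 5747.3 = 276.1 / 5747.3 = 4.80% ≈ 4.8%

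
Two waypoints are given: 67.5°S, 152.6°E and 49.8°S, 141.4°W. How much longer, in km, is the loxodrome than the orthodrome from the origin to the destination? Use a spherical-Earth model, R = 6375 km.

Great circle: cos σ = sin φ₁ sin φ₂ + cos φ₁ cos φ₂ cos Δλ,  σ = 0.6332 rad → d_gc = 4036.8 km
Rhumb line: Δψ = +0.6096, q = Δφ/Δψ = 0.5067, d_rh = R√(Δφ²+q²Δλ²) = 4210.2 km
Excess = 4210.2 − 4036.8 = 173.4 ≈ 173 km

173 km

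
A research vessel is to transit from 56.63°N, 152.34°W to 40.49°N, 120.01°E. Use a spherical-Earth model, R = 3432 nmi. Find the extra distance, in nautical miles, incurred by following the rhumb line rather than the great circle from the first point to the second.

Great circle: cos σ = sin φ₁ sin φ₂ + cos φ₁ cos φ₂ cos Δλ,  σ = 0.9771 rad → d_gc = 3353.45 nmi
Rhumb line: Δψ = -0.4308, q = Δφ/Δψ = 0.6539, d_rh = R√(Δφ²+q²Δλ²) = 3566.88 nmi
Excess = 3566.88 − 3353.45 = 213.43 ≈ 213 nmi

213 nmi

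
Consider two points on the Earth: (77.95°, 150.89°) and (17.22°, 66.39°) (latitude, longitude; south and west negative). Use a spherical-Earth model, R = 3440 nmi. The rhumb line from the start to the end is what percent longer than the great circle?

5.9%

Great circle: σ = 1.2570 rad → d_gc = Rσ = 4324.2 nmi
Rhumb: Δφ = -1.0599, Δλ = -1.4748, Δψ = -1.9434, q = Δφ/Δψ = 0.5454 → d_rh = R√(Δφ²+q²Δλ²) = 4577.2 nmi
Excess = (4577.2 − 4324.2) / 4324.2 = 253.0 / 4324.2 = 5.851% ≈ 5.9%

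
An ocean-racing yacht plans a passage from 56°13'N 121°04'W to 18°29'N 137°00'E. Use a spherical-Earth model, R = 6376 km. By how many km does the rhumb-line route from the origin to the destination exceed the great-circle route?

Great circle: cos σ = sin φ₁ sin φ₂ + cos φ₁ cos φ₂ cos Δλ,  σ = 1.4157 rad → d_gc = 9026.7 km
Rhumb line: Δψ = -0.8635, q = Δφ/Δψ = 0.7627, d_rh = R√(Δφ²+q²Δλ²) = 9616.6 km
Excess = 9616.6 − 9026.7 = 589.9 ≈ 590 km

590 km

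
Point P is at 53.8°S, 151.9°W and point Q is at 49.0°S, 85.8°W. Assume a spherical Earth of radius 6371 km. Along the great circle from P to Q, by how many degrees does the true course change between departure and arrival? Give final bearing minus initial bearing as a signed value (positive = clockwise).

-53.9°

Initial bearing θ₁ = atan2(sin Δλ cos φ₂, cos φ₁ sin φ₂ − sin φ₁ cos φ₂ cos Δλ) = 111.08°
Final bearing θ₂ = (initial bearing from the destination back to the start) + 180° = 57.14°
Δθ = θ₂ − θ₁ = -53.9°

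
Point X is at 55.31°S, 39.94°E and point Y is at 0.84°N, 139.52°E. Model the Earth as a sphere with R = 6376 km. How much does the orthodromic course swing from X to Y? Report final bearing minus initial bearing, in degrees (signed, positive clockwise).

Initial bearing θ₁ = atan2(sin Δλ cos φ₂, cos φ₁ sin φ₂ − sin φ₁ cos φ₂ cos Δλ) = 97.42°
Final bearing θ₂ = (initial bearing from the destination back to the start) + 180° = 34.36°
Δθ = θ₂ − θ₁ = -63.1°

-63.1°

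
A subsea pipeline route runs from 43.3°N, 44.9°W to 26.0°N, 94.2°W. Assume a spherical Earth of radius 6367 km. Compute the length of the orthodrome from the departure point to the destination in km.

cos σ = sin φ₁ sin φ₂ + cos φ₁ cos φ₂ cos Δλ
      = sin(43.30°)sin(26.00°) + cos(43.30°)cos(26.00°)cos(-49.30°) = 0.7272
σ = 43.348° → d = Rσ = 6367·0.75657 = 4817 km

4817 km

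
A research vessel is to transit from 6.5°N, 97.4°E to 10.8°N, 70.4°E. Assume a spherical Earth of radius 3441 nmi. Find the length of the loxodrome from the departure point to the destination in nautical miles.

1623 nmi

Rhumb course C = atan2(Δλ, Δψ) with Δψ = ln[tan(π/4+φ₂/2)/tan(π/4+φ₁/2)] = +0.0759, Δλ = -0.4712 → C = 279.15°
d = R·|Δφ| / |cos C| = 3441·0.07505 / 0.15908 = 1623 nmi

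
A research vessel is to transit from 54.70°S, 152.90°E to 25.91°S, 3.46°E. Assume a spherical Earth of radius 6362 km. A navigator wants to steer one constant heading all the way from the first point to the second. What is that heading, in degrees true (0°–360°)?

284.5°

Meridional parts: M(φ₁)=-1.1451, M(φ₂)=-0.4685 → ΔM = +0.6767;  Δλ = -2.6082 rad
tan C = Δλ / ΔM = -3.8545 → C = 284.54°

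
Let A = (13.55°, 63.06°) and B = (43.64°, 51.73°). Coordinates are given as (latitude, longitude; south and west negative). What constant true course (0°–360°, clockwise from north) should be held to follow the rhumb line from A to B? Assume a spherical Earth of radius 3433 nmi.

Δψ = ln[tan(π/4+φ₂/2)/tan(π/4+φ₁/2)] = +0.6095
Δλ = -0.1977 rad (taken the short way round)
course = atan2(Δλ, Δψ) = 342.02°

342.0°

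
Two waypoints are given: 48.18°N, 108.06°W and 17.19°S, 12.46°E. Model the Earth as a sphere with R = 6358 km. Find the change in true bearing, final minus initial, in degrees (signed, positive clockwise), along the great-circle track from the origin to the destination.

+58.1°

Initial bearing θ₁ = atan2(sin Δλ cos φ₂, cos φ₁ sin φ₂ − sin φ₁ cos φ₂ cos Δλ) = 78.70°
Final bearing θ₂ = (initial bearing from the destination back to the start) + 180° = 136.81°
Δθ = θ₂ − θ₁ = +58.1°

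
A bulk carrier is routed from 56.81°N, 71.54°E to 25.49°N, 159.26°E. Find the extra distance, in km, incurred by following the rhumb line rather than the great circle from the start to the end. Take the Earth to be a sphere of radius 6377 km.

389 km

Great circle: cos σ = sin φ₁ sin φ₂ + cos φ₁ cos φ₂ cos Δλ,  σ = 1.1812 rad → d_gc = 7532.6 km
Rhumb line: Δψ = -0.7503, q = Δφ/Δψ = 0.7286, d_rh = R√(Δφ²+q²Δλ²) = 7921.6 km
Excess = 7921.6 − 7532.6 = 389.0 ≈ 389 km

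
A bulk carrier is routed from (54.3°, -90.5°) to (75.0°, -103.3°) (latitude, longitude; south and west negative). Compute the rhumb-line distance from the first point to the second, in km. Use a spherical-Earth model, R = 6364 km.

Δψ = ln[tan(π/4+φ₂/2)/tan(π/4+φ₁/2)] = +0.8945;  Δφ = +0.3613 rad,  Δλ = -0.2234 rad
q = Δφ/Δψ = 0.4039
d = R·√(Δφ² + q²Δλ²) = 6364·0.37238 = 2370 km

2370 km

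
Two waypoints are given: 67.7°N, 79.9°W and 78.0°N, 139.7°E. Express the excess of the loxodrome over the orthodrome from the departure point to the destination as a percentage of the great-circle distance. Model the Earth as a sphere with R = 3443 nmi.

27.9%

Great circle: σ = 0.5657 rad → d_gc = Rσ = 1947.8 nmi
Rhumb: Δφ = +0.1798, Δλ = -2.4504, Δψ = +0.6288, q = Δφ/Δψ = 0.2859 → d_rh = R√(Δφ²+q²Δλ²) = 2490.4 nmi
Excess = (2490.4 − 1947.8) / 1947.8 = 542.6 / 1947.8 = 27.86% ≈ 27.9%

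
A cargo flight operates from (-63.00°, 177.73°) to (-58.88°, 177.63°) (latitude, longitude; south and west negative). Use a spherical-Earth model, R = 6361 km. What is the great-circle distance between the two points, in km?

457 km

Haversine: a = sin²(Δφ/2)+cos φ₁ cos φ₂ sin²(Δλ/2) = 0.00129;  σ = 2·atan2(√a,√(1−a))
σ = 4.120° → d = Rσ = 6361·0.07191 = 457 km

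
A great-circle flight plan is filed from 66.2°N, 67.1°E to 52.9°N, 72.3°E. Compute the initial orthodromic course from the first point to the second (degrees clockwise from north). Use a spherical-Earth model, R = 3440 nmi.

166.5°

θ = atan2( sin Δλ·cos φ₂ ,  cos φ₁ sin φ₂ − sin φ₁ cos φ₂ cos Δλ )
  = atan2(+0.0547, -0.2278) = 166.50°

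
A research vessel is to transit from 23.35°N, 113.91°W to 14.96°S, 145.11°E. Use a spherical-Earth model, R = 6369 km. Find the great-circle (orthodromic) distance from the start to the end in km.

cos σ = sin φ₁ sin φ₂ + cos φ₁ cos φ₂ cos Δλ
      = sin(23.35°)sin(-14.96°) + cos(23.35°)cos(-14.96°)cos(-100.98°) = -0.2713
σ = 105.739° → d = Rσ = 6369·1.84549 = 11754 km

11754 km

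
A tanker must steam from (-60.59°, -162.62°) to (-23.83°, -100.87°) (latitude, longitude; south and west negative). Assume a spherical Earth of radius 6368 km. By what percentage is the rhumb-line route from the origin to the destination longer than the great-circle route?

2.5%

Great circle: σ = 0.9709 rad → d_gc = Rσ = 6182.6 km
Rhumb: Δφ = +0.6416, Δλ = +1.0777, Δψ = +0.9093, q = Δφ/Δψ = 0.7056 → d_rh = R√(Δφ²+q²Δλ²) = 6335.8 km
Excess = (6335.8 − 6182.6) / 6182.6 = 153.2 / 6182.6 = 2.48% ≈ 2.5%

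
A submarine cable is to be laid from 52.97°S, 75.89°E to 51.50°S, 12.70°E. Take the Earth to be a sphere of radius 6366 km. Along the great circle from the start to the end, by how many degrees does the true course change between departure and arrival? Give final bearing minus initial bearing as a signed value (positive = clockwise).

At departure: θ₁ = atan2(sin Δλ cos φ₂, cos φ₁ sin φ₂ − sin φ₁ cos φ₂ cos Δλ) = 246.02°
At arrival: θ₂ = atan2(sin Δλ cos φ₁, −cos φ₂ sin φ₁ + sin φ₂ cos φ₁ cos Δλ) = 297.88°
Δθ = θ₂ − θ₁ = +51.9°

+51.9°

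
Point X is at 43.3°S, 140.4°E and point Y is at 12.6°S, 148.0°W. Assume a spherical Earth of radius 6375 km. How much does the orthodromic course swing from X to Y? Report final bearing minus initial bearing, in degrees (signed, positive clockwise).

At departure: θ₁ = atan2(sin Δλ cos φ₂, cos φ₁ sin φ₂ − sin φ₁ cos φ₂ cos Δλ) = 86.75°
At arrival: θ₂ = atan2(sin Δλ cos φ₁, −cos φ₂ sin φ₁ + sin φ₂ cos φ₁ cos Δλ) = 48.12°
Δθ = θ₂ − θ₁ = -38.6°

-38.6°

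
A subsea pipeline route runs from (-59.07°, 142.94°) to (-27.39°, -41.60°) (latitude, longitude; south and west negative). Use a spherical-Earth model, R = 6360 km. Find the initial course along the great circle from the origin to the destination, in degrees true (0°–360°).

N = sin Δλ·cos φ₂ = +0.0703;  D = cos φ₁ sin φ₂ − sin φ₁ cos φ₂ cos Δλ = -0.9957
initial course = atan2(N, D) = 175.96°

176.0°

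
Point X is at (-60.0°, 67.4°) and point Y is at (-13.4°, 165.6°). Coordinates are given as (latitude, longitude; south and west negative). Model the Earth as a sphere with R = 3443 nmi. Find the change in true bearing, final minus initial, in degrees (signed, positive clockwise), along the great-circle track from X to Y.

-73.8°

Initial bearing θ₁ = atan2(sin Δλ cos φ₂, cos φ₁ sin φ₂ − sin φ₁ cos φ₂ cos Δλ) = 103.77°
Final bearing θ₂ = (initial bearing from the destination back to the start) + 180° = 29.95°
Δθ = θ₂ − θ₁ = -73.8°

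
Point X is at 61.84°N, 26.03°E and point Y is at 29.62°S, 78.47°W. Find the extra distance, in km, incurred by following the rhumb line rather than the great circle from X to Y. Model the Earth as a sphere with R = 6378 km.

Great circle: cos σ = sin φ₁ sin φ₂ + cos φ₁ cos φ₂ cos Δλ,  σ = 2.1394 rad → d_gc = 13645.2 km
Rhumb line: Δψ = -1.9247, q = Δφ/Δψ = 0.8294, d_rh = R√(Δφ²+q²Δλ²) = 14026.1 km
Excess = 14026.1 − 13645.2 = 380.9 ≈ 381 km

381 km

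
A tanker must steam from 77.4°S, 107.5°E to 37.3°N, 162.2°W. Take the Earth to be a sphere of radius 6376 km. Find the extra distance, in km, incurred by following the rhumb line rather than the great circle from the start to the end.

463 km

Great circle: cos σ = sin φ₁ sin φ₂ + cos φ₁ cos φ₂ cos Δλ,  σ = 2.2047 rad → d_gc = 14057.2 km
Rhumb line: Δψ = +2.9062, q = Δφ/Δψ = 0.6888, d_rh = R√(Δφ²+q²Δλ²) = 14520.2 km
Excess = 14520.2 − 14057.2 = 463.0 ≈ 463 km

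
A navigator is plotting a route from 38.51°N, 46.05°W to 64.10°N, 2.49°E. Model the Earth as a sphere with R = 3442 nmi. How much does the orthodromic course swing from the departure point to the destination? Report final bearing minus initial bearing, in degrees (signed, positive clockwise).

+39.7°

Initial bearing θ₁ = atan2(sin Δλ cos φ₂, cos φ₁ sin φ₂ − sin φ₁ cos φ₂ cos Δλ) = 32.00°
Final bearing θ₂ = (initial bearing from the destination back to the start) + 180° = 71.69°
Δθ = θ₂ − θ₁ = +39.7°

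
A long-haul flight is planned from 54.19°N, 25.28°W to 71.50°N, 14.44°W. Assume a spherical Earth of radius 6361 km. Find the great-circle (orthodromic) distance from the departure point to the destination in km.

1991 km

cos σ = sin φ₁ sin φ₂ + cos φ₁ cos φ₂ cos Δλ
      = sin(54.19°)sin(71.50°) + cos(54.19°)cos(71.50°)cos(10.84°) = 0.9514
σ = 17.937° → d = Rσ = 6361·0.31306 = 1991 km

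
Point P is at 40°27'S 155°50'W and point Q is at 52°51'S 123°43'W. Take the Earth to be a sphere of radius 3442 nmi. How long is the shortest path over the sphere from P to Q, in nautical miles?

cos σ = sin φ₁ sin φ₂ + cos φ₁ cos φ₂ cos Δλ
      = sin(-40.45°)sin(-52.85°) + cos(-40.45°)cos(-52.85°)cos(32.12°) = 0.9063
σ = 24.995° → d = Rσ = 3442·0.43624 = 1502 nmi

1502 nmi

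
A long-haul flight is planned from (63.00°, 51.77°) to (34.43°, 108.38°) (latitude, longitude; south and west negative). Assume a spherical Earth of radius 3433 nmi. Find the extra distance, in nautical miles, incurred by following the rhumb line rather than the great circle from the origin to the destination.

Great circle: cos σ = sin φ₁ sin φ₂ + cos φ₁ cos φ₂ cos Δλ,  σ = 0.7815 rad → d_gc = 2682.9 nmi
Rhumb line: Δψ = -0.7861, q = Δφ/Δψ = 0.6344, d_rh = R√(Δφ²+q²Δλ²) = 2749.6 nmi
Excess = 2749.6 − 2682.9 = 66.7 ≈ 67 nmi

67 nmi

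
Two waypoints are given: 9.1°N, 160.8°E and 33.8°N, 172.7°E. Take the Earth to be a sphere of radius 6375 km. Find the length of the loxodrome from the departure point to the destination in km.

Rhumb course C = atan2(Δλ, Δψ) with Δψ = ln[tan(π/4+φ₂/2)/tan(π/4+φ₁/2)] = +0.4680, Δλ = +0.2077 → C = 23.93°
d = R·|Δφ| / |cos C| = 6375·0.43110 / 0.91402 = 3007 km

3007 km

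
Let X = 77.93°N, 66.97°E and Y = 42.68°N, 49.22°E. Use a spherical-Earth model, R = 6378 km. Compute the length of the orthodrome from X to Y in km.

cos σ = sin φ₁ sin φ₂ + cos φ₁ cos φ₂ cos Δλ
      = sin(77.93°)sin(42.68°) + cos(77.93°)cos(42.68°)cos(-17.75°) = 0.8093
σ = 35.970° → d = Rσ = 6378·0.62780 = 4004 km

4004 km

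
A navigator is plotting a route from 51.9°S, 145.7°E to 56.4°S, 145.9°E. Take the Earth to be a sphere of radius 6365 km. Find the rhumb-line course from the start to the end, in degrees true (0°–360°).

Δψ = ln[tan(π/4+φ₂/2)/tan(π/4+φ₁/2)] = -0.1343
Δλ = +0.0035 rad (taken the short way round)
course = atan2(Δλ, Δψ) = 178.51°

178.5°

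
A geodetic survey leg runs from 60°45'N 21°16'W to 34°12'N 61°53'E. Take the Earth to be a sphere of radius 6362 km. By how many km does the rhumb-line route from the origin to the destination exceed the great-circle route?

352 km

Great circle: cos σ = sin φ₁ sin φ₂ + cos φ₁ cos φ₂ cos Δλ,  σ = 1.0020 rad → d_gc = 6374.7 km
Rhumb line: Δψ = -0.7076, q = Δφ/Δψ = 0.6549, d_rh = R√(Δφ²+q²Δλ²) = 6726.9 km
Excess = 6726.9 − 6374.7 = 352.2 ≈ 352 km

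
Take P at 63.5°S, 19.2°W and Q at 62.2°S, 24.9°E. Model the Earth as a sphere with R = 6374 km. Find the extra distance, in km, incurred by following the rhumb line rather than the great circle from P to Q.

44 km

Great circle: cos σ = sin φ₁ sin φ₂ + cos φ₁ cos φ₂ cos Δλ,  σ = 0.3450 rad → d_gc = 2198.9 km
Rhumb line: Δψ = +0.0497, q = Δφ/Δψ = 0.4562, d_rh = R√(Δφ²+q²Δλ²) = 2243.0 km
Excess = 2243.0 − 2198.9 = 44.1 ≈ 44 km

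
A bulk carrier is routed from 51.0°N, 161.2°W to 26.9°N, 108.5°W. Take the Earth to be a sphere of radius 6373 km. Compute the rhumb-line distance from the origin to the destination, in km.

Rhumb course C = atan2(Δλ, Δψ) with Δψ = ln[tan(π/4+φ₂/2)/tan(π/4+φ₁/2)] = -0.5504, Δλ = +0.9198 → C = 120.89°
d = R·|Δφ| / |cos C| = 6373·0.42062 / 0.51346 = 5221 km

5221 km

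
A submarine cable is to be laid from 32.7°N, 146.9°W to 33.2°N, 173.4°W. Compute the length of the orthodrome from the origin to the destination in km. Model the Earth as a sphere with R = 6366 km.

2465 km

cos σ = sin φ₁ sin φ₂ + cos φ₁ cos φ₂ cos Δλ
      = sin(32.70°)sin(33.20°) + cos(32.70°)cos(33.20°)cos(-26.50°) = 0.9260
σ = 22.183° → d = Rσ = 6366·0.38717 = 2465 km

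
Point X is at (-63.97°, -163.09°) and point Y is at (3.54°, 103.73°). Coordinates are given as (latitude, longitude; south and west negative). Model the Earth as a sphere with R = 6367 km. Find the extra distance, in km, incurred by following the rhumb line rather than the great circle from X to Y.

452 km

Great circle: cos σ = sin φ₁ sin φ₂ + cos φ₁ cos φ₂ cos Δλ,  σ = 1.6507 rad → d_gc = 10509.8 km
Rhumb line: Δψ = +1.5265, q = Δφ/Δψ = 0.7719, d_rh = R√(Δφ²+q²Δλ²) = 10961.7 km
Excess = 10961.7 − 10509.8 = 451.9 ≈ 452 km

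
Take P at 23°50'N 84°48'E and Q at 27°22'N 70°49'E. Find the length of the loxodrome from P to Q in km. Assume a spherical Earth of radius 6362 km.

Δψ = ln[tan(π/4+φ₂/2)/tan(π/4+φ₁/2)] = +0.0684;  Δφ = +0.0617 rad,  Δλ = -0.2441 rad
q = Δφ/Δψ = 0.9016
d = R·√(Δφ² + q²Δλ²) = 6362·0.22852 = 1454 km

1454 km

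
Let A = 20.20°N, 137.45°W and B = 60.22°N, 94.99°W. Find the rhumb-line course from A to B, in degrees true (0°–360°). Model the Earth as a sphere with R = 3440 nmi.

37.5°

Meridional parts: M(φ₁)=+0.3601, M(φ₂)=+1.3247 → ΔM = +0.9646;  Δλ = +0.7411 rad
tan C = Δλ / ΔM = +0.7683 → C = 37.53°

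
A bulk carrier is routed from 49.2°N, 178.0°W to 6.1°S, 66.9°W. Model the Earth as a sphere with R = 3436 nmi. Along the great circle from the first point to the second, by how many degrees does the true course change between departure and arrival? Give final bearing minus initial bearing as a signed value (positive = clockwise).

Initial bearing θ₁ = atan2(sin Δλ cos φ₂, cos φ₁ sin φ₂ − sin φ₁ cos φ₂ cos Δλ) = 77.74°
Final bearing θ₂ = (initial bearing from the destination back to the start) + 180° = 140.05°
Δθ = θ₂ − θ₁ = +62.3°

+62.3°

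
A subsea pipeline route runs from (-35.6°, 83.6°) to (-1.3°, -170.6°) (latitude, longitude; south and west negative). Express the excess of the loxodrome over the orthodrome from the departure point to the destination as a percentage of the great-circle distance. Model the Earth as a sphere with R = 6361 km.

Great circle: σ = 1.7805 rad → d_gc = Rσ = 11325.5 km
Rhumb: Δφ = +0.5986, Δλ = +1.8466, Δψ = +0.6430, q = Δφ/Δψ = 0.9311 → d_rh = R√(Δφ²+q²Δλ²) = 11580.2 km
Excess = (11580.2 − 11325.5) / 11325.5 = 254.7 / 11325.5 = 2.249% ≈ 2.2%

2.2%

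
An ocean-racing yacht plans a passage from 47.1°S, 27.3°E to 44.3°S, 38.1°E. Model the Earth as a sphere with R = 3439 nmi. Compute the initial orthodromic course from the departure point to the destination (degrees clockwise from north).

73.6°

N = sin Δλ·cos φ₂ = +0.1341;  D = cos φ₁ sin φ₂ − sin φ₁ cos φ₂ cos Δλ = +0.0396
initial course = atan2(N, D) = 73.56°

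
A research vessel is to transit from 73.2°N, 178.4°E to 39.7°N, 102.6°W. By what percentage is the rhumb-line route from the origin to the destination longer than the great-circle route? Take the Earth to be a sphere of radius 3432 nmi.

Great circle: σ = 0.8580 rad → d_gc = Rσ = 2944.7 nmi
Rhumb: Δφ = -0.5847, Δλ = +1.3788, Δψ = -1.1567, q = Δφ/Δψ = 0.5055 → d_rh = R√(Δφ²+q²Δλ²) = 3122.2 nmi
Excess = (3122.2 − 2944.7) / 2944.7 = 177.5 / 2944.7 = 6.03% ≈ 6.0%

6.0%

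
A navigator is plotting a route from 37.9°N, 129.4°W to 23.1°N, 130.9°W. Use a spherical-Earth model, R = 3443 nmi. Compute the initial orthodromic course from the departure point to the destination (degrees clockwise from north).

185.4°

θ = atan2( sin Δλ·cos φ₂ ,  cos φ₁ sin φ₂ − sin φ₁ cos φ₂ cos Δλ )
  = atan2(-0.0241, -0.2553) = 185.39°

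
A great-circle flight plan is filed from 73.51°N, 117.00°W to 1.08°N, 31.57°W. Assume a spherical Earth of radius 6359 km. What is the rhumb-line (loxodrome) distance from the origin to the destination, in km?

10192 km

Rhumb course C = atan2(Δλ, Δψ) with Δψ = ln[tan(π/4+φ₂/2)/tan(π/4+φ₁/2)] = -1.9128, Δλ = +1.4910 → C = 142.06°
d = R·|Δφ| / |cos C| = 6359·1.26414 / 0.78870 = 10192 km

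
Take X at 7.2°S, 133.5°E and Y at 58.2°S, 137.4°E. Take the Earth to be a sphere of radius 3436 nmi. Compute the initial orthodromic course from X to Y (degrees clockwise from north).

N = sin Δλ·cos φ₂ = +0.0358;  D = cos φ₁ sin φ₂ − sin φ₁ cos φ₂ cos Δλ = -0.7773
initial course = atan2(N, D) = 177.36°

177.4°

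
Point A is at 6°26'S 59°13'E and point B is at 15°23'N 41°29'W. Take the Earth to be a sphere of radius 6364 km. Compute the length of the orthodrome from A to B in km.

Haversine: a = sin²(Δφ/2)+cos φ₁ cos φ₂ sin²(Δλ/2) = 0.60381;  σ = 2·atan2(√a,√(1−a))
σ = 101.982° → d = Rσ = 6364·1.77993 = 11327 km

11327 km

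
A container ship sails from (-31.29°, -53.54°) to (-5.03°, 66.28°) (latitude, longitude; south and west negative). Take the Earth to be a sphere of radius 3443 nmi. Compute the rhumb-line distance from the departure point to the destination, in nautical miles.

Δψ = ln[tan(π/4+φ₂/2)/tan(π/4+φ₁/2)] = +0.4876;  Δφ = +0.4583 rad,  Δλ = +2.0913 rad
q = Δφ/Δψ = 0.9400
d = R·√(Δφ² + q²Δλ²) = 3443·2.01852 = 6950 nmi

6950 nmi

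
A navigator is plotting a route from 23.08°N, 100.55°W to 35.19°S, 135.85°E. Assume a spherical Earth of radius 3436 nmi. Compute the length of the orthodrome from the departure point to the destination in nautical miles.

7792 nmi

cos σ = sin φ₁ sin φ₂ + cos φ₁ cos φ₂ cos Δλ
      = sin(23.08°)sin(-35.19°) + cos(23.08°)cos(-35.19°)cos(-123.60°) = -0.6420
σ = 129.939° → d = Rσ = 3436·2.26786 = 7792 nmi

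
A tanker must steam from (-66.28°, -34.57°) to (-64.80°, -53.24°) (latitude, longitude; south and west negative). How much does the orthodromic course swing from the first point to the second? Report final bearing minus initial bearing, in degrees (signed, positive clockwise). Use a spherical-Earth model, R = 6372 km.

At departure: θ₁ = atan2(sin Δλ cos φ₂, cos φ₁ sin φ₂ − sin φ₁ cos φ₂ cos Δλ) = 272.23°
At arrival: θ₂ = atan2(sin Δλ cos φ₁, −cos φ₂ sin φ₁ + sin φ₂ cos φ₁ cos Δλ) = 289.25°
Δθ = θ₂ − θ₁ = +17.0°

+17.0°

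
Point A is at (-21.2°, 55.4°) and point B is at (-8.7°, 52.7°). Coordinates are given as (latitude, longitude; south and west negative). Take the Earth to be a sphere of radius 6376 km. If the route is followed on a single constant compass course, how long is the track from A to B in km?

Rhumb course C = atan2(Δλ, Δψ) with Δψ = ln[tan(π/4+φ₂/2)/tan(π/4+φ₁/2)] = +0.2263, Δλ = -0.0471 → C = 348.24°
d = R·|Δφ| / |cos C| = 6376·0.21817 / 0.97900 = 1421 km

1421 km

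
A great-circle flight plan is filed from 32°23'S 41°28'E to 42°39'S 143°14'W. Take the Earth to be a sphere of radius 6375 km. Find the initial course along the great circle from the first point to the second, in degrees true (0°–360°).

176.4°

θ = atan2( sin Δλ·cos φ₂ ,  cos φ₁ sin φ₂ − sin φ₁ cos φ₂ cos Δλ )
  = atan2(+0.0603, -0.9648) = 176.43°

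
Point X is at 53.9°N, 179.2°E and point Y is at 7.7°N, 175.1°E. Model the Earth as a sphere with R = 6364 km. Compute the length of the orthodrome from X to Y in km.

5145 km

Haversine: a = sin²(Δφ/2)+cos φ₁ cos φ₂ sin²(Δλ/2) = 0.15468;  σ = 2·atan2(√a,√(1−a))
σ = 46.319° → d = Rσ = 6364·0.80841 = 5145 km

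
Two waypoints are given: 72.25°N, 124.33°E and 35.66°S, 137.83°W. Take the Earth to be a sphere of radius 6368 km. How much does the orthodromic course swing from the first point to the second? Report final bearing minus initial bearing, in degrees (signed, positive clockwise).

+62.9°

Initial bearing θ₁ = atan2(sin Δλ cos φ₂, cos φ₁ sin φ₂ − sin φ₁ cos φ₂ cos Δλ) = 95.12°
Final bearing θ₂ = (initial bearing from the destination back to the start) + 180° = 158.05°
Δθ = θ₂ − θ₁ = +62.9°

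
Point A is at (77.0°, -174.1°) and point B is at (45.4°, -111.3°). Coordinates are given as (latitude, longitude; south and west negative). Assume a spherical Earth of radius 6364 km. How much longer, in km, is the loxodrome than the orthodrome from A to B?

176 km

Great circle: cos σ = sin φ₁ sin φ₂ + cos φ₁ cos φ₂ cos Δλ,  σ = 0.6982 rad → d_gc = 4443.6 km
Rhumb line: Δψ = -1.2808, q = Δφ/Δψ = 0.4306, d_rh = R√(Δφ²+q²Δλ²) = 4619.6 km
Excess = 4619.6 − 4443.6 = 176.0 ≈ 176 km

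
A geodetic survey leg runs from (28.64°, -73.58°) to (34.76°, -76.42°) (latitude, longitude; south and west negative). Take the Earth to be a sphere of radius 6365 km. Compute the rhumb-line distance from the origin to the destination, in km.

Δψ = ln[tan(π/4+φ₂/2)/tan(π/4+φ₁/2)] = +0.1256;  Δφ = +0.1068 rad,  Δλ = -0.0496 rad
q = Δφ/Δψ = 0.8501
d = R·√(Δφ² + q²Δλ²) = 6365·0.11483 = 731 km

731 km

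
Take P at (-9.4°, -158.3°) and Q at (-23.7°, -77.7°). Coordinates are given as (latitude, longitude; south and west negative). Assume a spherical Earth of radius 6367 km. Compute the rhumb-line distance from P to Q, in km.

8706 km

Δψ = ln[tan(π/4+φ₂/2)/tan(π/4+φ₁/2)] = -0.2612;  Δφ = -0.2496 rad,  Δλ = +1.4067 rad
q = Δφ/Δψ = 0.9556
d = R·√(Δφ² + q²Δλ²) = 6367·1.36730 = 8706 km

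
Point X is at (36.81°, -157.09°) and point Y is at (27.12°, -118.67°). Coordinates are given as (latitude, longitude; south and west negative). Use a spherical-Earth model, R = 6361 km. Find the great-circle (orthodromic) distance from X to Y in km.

3747 km

cos σ = sin φ₁ sin φ₂ + cos φ₁ cos φ₂ cos Δλ
      = sin(36.81°)sin(27.12°) + cos(36.81°)cos(27.12°)cos(38.42°) = 0.8314
σ = 33.753° → d = Rσ = 6361·0.58911 = 3747 km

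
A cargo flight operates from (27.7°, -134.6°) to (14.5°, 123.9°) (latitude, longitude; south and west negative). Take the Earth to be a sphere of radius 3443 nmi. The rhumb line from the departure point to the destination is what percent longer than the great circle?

2.4%

Great circle: σ = 1.6253 rad → d_gc = Rσ = 5596.0 nmi
Rhumb: Δφ = -0.2304, Δλ = -1.7715, Δψ = -0.2477, q = Δφ/Δψ = 0.9303 → d_rh = R√(Δφ²+q²Δλ²) = 5729.2 nmi
Excess = (5729.2 − 5596.0) / 5596.0 = 133.2 / 5596.0 = 2.38% ≈ 2.4%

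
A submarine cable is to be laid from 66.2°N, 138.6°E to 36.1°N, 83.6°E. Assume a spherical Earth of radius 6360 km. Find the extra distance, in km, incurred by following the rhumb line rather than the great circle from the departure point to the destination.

Great circle: cos σ = sin φ₁ sin φ₂ + cos φ₁ cos φ₂ cos Δλ,  σ = 0.7581 rad → d_gc = 4821.8 km
Rhumb line: Δψ = -0.8807, q = Δφ/Δψ = 0.5965, d_rh = R√(Δφ²+q²Δλ²) = 4942.2 km
Excess = 4942.2 − 4821.8 = 120.4 ≈ 120 km

120 km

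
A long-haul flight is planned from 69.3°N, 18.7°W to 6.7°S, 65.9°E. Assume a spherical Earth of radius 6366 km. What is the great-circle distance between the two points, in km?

Haversine: a = sin²(Δφ/2)+cos φ₁ cos φ₂ sin²(Δλ/2) = 0.53805;  σ = 2·atan2(√a,√(1−a))
σ = 94.364° → d = Rσ = 6366·1.64697 = 10485 km

10485 km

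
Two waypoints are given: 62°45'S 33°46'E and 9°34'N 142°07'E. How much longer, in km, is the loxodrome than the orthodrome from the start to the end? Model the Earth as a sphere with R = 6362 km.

Great circle: cos σ = sin φ₁ sin φ₂ + cos φ₁ cos φ₂ cos Δλ,  σ = 1.8649 rad → d_gc = 11864.6 km
Rhumb line: Δψ = +1.5850, q = Δφ/Δψ = 0.7963, d_rh = R√(Δφ²+q²Δλ²) = 12500.7 km
Excess = 12500.7 − 11864.6 = 636.1 ≈ 636 km

636 km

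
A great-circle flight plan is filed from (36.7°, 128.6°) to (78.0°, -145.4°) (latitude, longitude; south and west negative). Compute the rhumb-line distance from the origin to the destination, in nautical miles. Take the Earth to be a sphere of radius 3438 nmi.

Δψ = ln[tan(π/4+φ₂/2)/tan(π/4+φ₁/2)] = +1.5634;  Δφ = +0.7208 rad,  Δλ = +1.5010 rad
q = Δφ/Δψ = 0.4611
d = R·√(Δφ² + q²Δλ²) = 3438·0.99927 = 3435 nmi

3435 nmi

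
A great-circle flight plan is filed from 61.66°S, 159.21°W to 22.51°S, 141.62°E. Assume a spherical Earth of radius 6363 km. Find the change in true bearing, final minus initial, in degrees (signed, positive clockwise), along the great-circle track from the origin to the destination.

+44.0°

Initial bearing θ₁ = atan2(sin Δλ cos φ₂, cos φ₁ sin φ₂ − sin φ₁ cos φ₂ cos Δλ) = 286.50°
Final bearing θ₂ = (initial bearing from the destination back to the start) + 180° = 330.48°
Δθ = θ₂ − θ₁ = +44.0°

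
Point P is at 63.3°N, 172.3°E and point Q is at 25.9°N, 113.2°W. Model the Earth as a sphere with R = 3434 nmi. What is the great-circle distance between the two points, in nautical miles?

Haversine: a = sin²(Δφ/2)+cos φ₁ cos φ₂ sin²(Δλ/2) = 0.25088;  σ = 2·atan2(√a,√(1−a))
σ = 60.116° → d = Rσ = 3434·1.04923 = 3603 nmi

3603 nmi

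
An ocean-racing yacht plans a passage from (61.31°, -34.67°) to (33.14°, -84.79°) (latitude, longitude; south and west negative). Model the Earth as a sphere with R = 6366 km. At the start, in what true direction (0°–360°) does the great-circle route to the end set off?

252.0°

N = sin Δλ·cos φ₂ = -0.6426;  D = cos φ₁ sin φ₂ − sin φ₁ cos φ₂ cos Δλ = -0.2085
initial course = atan2(N, D) = 252.02°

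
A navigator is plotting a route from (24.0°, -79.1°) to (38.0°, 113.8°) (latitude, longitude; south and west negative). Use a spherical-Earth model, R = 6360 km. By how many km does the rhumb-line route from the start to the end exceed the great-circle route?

Great circle: cos σ = sin φ₁ sin φ₂ + cos φ₁ cos φ₂ cos Δλ,  σ = 2.0390 rad → d_gc = 12968.2 km
Rhumb line: Δψ = +0.2863, q = Δφ/Δψ = 0.8535, d_rh = R√(Δφ²+q²Δλ²) = 15907.0 km
Excess = 15907.0 − 12968.2 = 2938.8 ≈ 2939 km

2939 km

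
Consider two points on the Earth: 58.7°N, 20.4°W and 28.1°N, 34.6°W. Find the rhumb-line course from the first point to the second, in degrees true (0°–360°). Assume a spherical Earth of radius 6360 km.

Δψ = ln[tan(π/4+φ₂/2)/tan(π/4+φ₁/2)] = -0.7611
Δλ = -0.2478 rad (taken the short way round)
course = atan2(Δλ, Δψ) = 198.04°

198.0°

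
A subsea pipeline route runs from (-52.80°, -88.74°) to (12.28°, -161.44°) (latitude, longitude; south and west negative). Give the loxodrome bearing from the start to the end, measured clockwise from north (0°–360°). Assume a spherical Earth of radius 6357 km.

Meridional parts: M(φ₁)=-1.0890, M(φ₂)=+0.2160 → ΔM = +1.3050;  Δλ = -1.2689 rad
tan C = Δλ / ΔM = -0.9723 → C = 315.81°

315.8°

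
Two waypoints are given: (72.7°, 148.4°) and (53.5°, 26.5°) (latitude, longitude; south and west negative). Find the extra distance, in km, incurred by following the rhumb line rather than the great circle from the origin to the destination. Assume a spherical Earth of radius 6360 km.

951 km

Great circle: cos σ = sin φ₁ sin φ₂ + cos φ₁ cos φ₂ cos Δλ,  σ = 0.8312 rad → d_gc = 5286.2 km
Rhumb line: Δψ = -0.7736, q = Δφ/Δψ = 0.4332, d_rh = R√(Δφ²+q²Δλ²) = 6236.8 km
Excess = 6236.8 − 5286.2 = 950.6 ≈ 951 km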